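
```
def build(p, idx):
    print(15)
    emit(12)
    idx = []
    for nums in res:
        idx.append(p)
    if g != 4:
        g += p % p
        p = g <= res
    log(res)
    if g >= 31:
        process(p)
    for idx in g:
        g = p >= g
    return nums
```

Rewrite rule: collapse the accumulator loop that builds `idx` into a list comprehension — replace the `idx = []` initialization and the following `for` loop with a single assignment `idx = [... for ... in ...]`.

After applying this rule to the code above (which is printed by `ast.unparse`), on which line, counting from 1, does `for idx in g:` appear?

11

Transformed code:
def build(p, idx):
    print(15)
    emit(12)
    idx = [p for nums in res]
    if g != 4:
        g += p % p
        p = g <= res
    log(res)
    if g >= 31:
        process(p)
    for idx in g:
        g = p >= g
    return nums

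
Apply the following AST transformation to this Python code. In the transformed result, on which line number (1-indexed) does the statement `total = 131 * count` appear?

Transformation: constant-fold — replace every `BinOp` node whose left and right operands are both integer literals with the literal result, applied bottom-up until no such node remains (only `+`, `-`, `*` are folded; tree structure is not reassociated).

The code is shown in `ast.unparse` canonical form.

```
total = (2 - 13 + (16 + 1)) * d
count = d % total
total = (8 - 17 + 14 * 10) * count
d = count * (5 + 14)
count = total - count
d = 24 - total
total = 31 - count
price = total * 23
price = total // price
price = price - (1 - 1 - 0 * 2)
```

Transformed code:
total = 6 * d
count = d % total
total = 131 * count
d = count * 19
count = total - count
d = 24 - total
total = 31 - count
price = total * 23
price = total // price
price = price - 0

3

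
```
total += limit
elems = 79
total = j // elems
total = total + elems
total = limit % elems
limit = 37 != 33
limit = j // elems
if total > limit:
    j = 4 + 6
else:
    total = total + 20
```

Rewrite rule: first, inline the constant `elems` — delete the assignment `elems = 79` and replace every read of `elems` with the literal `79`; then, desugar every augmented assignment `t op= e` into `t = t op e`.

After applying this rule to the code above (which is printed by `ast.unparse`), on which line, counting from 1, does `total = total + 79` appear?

Transformed code:
total = total + limit
total = j // 79
total = total + 79
total = limit % 79
limit = 37 != 33
limit = j // 79
if total > limit:
    j = 4 + 6
else:
    total = total + 20

3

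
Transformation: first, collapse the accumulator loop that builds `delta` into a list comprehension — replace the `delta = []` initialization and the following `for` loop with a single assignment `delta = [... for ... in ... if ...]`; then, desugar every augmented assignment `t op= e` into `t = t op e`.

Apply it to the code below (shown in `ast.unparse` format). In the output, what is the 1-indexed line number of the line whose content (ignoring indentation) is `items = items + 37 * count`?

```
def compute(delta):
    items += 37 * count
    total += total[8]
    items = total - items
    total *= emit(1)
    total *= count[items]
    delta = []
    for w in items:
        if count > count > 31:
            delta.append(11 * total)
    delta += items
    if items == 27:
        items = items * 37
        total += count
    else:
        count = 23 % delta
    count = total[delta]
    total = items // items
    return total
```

2

Transformed code:
def compute(delta):
    items = items + 37 * count
    total = total + total[8]
    items = total - items
    total = total * emit(1)
    total = total * count[items]
    delta = [11 * total for w in items if count > count > 31]
    delta = delta + items
    if items == 27:
        items = items * 37
        total = total + count
    else:
        count = 23 % delta
    count = total[delta]
    total = items // items
    return total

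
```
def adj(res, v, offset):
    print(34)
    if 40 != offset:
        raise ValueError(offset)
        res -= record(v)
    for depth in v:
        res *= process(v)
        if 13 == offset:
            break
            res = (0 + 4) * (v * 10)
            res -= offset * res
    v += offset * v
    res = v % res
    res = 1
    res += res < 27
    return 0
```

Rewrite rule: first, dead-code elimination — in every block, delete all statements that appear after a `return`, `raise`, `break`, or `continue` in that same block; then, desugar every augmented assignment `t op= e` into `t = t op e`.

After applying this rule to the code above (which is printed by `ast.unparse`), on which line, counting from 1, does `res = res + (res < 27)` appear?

Transformed code:
def adj(res, v, offset):
    print(34)
    if 40 != offset:
        raise ValueError(offset)
    for depth in v:
        res = res * process(v)
        if 13 == offset:
            break
    v = v + offset * v
    res = v % res
    res = 1
    res = res + (res < 27)
    return 0

12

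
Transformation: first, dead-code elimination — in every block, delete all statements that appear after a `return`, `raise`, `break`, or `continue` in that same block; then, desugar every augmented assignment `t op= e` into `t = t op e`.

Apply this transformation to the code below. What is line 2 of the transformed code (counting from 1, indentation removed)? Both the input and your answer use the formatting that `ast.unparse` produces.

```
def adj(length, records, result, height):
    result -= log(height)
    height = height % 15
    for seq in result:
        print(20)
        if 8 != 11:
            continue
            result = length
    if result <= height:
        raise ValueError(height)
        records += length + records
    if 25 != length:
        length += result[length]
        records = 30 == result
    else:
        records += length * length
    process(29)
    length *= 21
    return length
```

Transformed code:
def adj(length, records, result, height):
    result = result - log(height)
    height = height % 15
    for seq in result:
        print(20)
        if 8 != 11:
            continue
    if result <= height:
        raise ValueError(height)
    if 25 != length:
        length = length + result[length]
        records = 30 == result
    else:
        records = records + length * length
    process(29)
    length = length * 21
    return length

result = result - log(height)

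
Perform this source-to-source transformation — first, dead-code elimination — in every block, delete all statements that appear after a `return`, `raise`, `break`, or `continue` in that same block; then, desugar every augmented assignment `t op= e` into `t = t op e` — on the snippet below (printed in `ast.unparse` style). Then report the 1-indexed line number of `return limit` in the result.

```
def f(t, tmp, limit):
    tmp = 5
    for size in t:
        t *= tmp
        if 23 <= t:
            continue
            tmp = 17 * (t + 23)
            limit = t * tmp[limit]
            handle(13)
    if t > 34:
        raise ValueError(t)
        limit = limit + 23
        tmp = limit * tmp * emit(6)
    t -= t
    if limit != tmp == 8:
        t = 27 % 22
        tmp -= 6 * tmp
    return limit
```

Transformed code:
def f(t, tmp, limit):
    tmp = 5
    for size in t:
        t = t * tmp
        if 23 <= t:
            continue
    if t > 34:
        raise ValueError(t)
    t = t - t
    if limit != tmp == 8:
        t = 27 % 22
        tmp = tmp - 6 * tmp
    return limit

13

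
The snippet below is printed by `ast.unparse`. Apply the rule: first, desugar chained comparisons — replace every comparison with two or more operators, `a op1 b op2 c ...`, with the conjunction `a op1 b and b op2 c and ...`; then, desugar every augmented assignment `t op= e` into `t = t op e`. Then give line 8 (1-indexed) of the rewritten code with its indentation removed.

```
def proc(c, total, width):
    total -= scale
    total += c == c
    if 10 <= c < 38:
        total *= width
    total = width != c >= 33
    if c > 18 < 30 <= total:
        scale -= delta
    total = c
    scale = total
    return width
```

Transformed code:
def proc(c, total, width):
    total = total - scale
    total = total + (c == c)
    if 10 <= c and c < 38:
        total = total * width
    total = width != c and c >= 33
    if c > 18 and 18 < 30 and (30 <= total):
        scale = scale - delta
    total = c
    scale = total
    return width

scale = scale - delta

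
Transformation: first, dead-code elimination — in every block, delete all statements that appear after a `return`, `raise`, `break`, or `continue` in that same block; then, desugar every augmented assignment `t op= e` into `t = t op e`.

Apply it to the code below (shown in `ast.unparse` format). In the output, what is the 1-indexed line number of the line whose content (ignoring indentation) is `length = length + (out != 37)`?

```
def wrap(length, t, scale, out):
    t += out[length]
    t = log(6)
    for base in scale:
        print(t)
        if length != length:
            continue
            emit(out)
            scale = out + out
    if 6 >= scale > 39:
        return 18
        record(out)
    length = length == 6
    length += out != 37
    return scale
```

11

Transformed code:
def wrap(length, t, scale, out):
    t = t + out[length]
    t = log(6)
    for base in scale:
        print(t)
        if length != length:
            continue
    if 6 >= scale > 39:
        return 18
    length = length == 6
    length = length + (out != 37)
    return scale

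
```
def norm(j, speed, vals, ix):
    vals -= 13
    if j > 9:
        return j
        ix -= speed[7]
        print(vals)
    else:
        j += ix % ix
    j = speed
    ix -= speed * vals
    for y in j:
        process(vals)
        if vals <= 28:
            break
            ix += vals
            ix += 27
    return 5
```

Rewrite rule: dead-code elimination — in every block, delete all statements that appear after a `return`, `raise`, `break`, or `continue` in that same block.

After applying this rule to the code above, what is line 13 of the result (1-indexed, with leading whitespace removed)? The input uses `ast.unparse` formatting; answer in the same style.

return 5

Transformed code:
def norm(j, speed, vals, ix):
    vals -= 13
    if j > 9:
        return j
    else:
        j += ix % ix
    j = speed
    ix -= speed * vals
    for y in j:
        process(vals)
        if vals <= 28:
            break
    return 5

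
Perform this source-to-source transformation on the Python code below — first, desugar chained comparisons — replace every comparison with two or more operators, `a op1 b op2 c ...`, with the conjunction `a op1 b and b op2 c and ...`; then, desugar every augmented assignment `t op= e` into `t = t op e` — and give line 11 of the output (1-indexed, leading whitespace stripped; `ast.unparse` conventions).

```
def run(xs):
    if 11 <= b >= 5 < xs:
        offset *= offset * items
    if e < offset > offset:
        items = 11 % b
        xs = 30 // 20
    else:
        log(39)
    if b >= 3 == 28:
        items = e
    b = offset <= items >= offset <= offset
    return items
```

Transformed code:
def run(xs):
    if 11 <= b and b >= 5 and (5 < xs):
        offset = offset * (offset * items)
    if e < offset and offset > offset:
        items = 11 % b
        xs = 30 // 20
    else:
        log(39)
    if b >= 3 and 3 == 28:
        items = e
    b = offset <= items and items >= offset and (offset <= offset)
    return items

b = offset <= items and items >= offset and (offset <= offset)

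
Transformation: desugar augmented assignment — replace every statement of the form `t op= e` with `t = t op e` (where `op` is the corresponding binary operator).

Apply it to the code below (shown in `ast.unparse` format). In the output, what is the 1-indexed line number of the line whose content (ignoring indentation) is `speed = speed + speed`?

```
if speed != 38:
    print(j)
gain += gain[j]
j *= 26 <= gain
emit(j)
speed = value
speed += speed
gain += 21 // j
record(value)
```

7

Transformed code:
if speed != 38:
    print(j)
gain = gain + gain[j]
j = j * (26 <= gain)
emit(j)
speed = value
speed = speed + speed
gain = gain + 21 // j
record(value)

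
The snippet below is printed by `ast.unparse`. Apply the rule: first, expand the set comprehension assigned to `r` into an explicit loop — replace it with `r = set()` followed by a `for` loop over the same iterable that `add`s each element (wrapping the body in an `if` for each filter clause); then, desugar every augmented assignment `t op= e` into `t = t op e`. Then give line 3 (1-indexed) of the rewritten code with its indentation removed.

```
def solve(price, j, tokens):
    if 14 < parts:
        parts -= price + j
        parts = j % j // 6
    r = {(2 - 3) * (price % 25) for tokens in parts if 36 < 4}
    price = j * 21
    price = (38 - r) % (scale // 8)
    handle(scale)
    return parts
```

parts = parts - (price + j)

Transformed code:
def solve(price, j, tokens):
    if 14 < parts:
        parts = parts - (price + j)
        parts = j % j // 6
    r = set()
    for tokens in parts:
        if 36 < 4:
            r.add((2 - 3) * (price % 25))
    price = j * 21
    price = (38 - r) % (scale // 8)
    handle(scale)
    return parts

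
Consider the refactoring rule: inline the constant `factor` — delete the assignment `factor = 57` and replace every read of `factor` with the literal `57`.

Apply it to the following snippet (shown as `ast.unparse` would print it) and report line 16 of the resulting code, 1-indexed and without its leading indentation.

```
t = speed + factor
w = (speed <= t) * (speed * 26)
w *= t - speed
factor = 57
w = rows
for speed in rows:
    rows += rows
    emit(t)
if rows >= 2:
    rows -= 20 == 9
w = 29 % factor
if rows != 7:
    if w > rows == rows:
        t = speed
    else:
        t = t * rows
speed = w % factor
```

speed = w % 57

Transformed code:
t = speed + 57
w = (speed <= t) * (speed * 26)
w *= t - speed
w = rows
for speed in rows:
    rows += rows
    emit(t)
if rows >= 2:
    rows -= 20 == 9
w = 29 % 57
if rows != 7:
    if w > rows == rows:
        t = speed
    else:
        t = t * rows
speed = w % 57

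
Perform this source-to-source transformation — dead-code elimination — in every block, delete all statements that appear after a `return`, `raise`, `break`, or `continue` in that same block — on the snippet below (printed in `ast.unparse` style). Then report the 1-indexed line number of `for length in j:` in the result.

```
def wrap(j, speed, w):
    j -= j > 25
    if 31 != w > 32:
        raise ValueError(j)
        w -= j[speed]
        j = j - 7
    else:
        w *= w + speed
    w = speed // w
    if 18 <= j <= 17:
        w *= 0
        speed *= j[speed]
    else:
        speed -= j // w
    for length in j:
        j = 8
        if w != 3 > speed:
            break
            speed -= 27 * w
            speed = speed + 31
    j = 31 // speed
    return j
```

13

Transformed code:
def wrap(j, speed, w):
    j -= j > 25
    if 31 != w > 32:
        raise ValueError(j)
    else:
        w *= w + speed
    w = speed // w
    if 18 <= j <= 17:
        w *= 0
        speed *= j[speed]
    else:
        speed -= j // w
    for length in j:
        j = 8
        if w != 3 > speed:
            break
    j = 31 // speed
    return j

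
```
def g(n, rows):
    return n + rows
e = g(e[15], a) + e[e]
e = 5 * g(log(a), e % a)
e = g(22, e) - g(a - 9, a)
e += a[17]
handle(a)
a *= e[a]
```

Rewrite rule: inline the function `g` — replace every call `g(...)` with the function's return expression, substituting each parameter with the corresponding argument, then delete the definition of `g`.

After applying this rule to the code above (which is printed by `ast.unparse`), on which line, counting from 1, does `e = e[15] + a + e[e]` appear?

Transformed code:
e = e[15] + a + e[e]
e = 5 * (log(a) + e % a)
e = 22 + e - (a - 9 + a)
e += a[17]
handle(a)
a *= e[a]

1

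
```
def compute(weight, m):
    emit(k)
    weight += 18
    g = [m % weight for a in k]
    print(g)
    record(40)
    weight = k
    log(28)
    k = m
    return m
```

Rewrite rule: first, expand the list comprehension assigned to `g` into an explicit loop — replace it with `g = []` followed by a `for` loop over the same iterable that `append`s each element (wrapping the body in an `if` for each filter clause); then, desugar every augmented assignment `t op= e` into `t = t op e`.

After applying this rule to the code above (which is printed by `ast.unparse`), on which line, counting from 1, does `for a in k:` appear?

5

Transformed code:
def compute(weight, m):
    emit(k)
    weight = weight + 18
    g = []
    for a in k:
        g.append(m % weight)
    print(g)
    record(40)
    weight = k
    log(28)
    k = m
    return m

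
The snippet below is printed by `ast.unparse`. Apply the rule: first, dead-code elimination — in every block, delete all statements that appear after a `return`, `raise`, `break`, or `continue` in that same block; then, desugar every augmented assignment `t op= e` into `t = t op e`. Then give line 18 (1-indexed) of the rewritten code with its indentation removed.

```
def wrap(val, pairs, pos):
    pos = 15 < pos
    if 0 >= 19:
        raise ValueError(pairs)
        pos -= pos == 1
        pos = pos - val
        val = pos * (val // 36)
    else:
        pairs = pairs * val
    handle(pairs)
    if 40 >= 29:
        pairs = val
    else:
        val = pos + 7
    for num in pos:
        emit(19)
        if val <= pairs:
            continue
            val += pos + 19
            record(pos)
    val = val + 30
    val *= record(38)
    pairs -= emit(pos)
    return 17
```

Transformed code:
def wrap(val, pairs, pos):
    pos = 15 < pos
    if 0 >= 19:
        raise ValueError(pairs)
    else:
        pairs = pairs * val
    handle(pairs)
    if 40 >= 29:
        pairs = val
    else:
        val = pos + 7
    for num in pos:
        emit(19)
        if val <= pairs:
            continue
    val = val + 30
    val = val * record(38)
    pairs = pairs - emit(pos)
    return 17

pairs = pairs - emit(pos)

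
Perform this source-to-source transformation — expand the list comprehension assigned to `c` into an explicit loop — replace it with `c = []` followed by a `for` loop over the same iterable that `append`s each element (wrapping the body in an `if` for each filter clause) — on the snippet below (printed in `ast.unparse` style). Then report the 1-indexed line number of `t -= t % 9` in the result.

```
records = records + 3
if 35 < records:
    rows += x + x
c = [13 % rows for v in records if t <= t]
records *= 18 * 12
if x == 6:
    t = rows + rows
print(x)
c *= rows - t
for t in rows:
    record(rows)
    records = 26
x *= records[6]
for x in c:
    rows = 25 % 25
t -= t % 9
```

Transformed code:
records = records + 3
if 35 < records:
    rows += x + x
c = []
for v in records:
    if t <= t:
        c.append(13 % rows)
records *= 18 * 12
if x == 6:
    t = rows + rows
print(x)
c *= rows - t
for t in rows:
    record(rows)
    records = 26
x *= records[6]
for x in c:
    rows = 25 % 25
t -= t % 9

19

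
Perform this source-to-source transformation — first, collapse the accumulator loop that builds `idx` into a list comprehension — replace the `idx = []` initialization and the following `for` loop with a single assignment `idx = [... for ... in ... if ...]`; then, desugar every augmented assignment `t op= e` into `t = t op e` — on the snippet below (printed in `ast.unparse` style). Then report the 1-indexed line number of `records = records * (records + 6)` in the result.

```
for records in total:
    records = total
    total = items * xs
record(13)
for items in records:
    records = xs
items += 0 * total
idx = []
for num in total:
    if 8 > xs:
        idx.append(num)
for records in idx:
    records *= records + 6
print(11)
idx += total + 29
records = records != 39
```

Transformed code:
for records in total:
    records = total
    total = items * xs
record(13)
for items in records:
    records = xs
items = items + 0 * total
idx = [num for num in total if 8 > xs]
for records in idx:
    records = records * (records + 6)
print(11)
idx = idx + (total + 29)
records = records != 39

10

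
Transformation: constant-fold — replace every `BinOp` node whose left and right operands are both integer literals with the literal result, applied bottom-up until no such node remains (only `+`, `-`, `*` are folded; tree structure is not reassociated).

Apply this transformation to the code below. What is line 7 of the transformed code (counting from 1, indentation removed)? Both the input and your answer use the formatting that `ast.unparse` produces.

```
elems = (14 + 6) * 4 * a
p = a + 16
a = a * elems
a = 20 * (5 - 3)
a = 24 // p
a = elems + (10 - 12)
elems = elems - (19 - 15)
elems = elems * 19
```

elems = elems - 4

Transformed code:
elems = 80 * a
p = a + 16
a = a * elems
a = 40
a = 24 // p
a = elems + -2
elems = elems - 4
elems = elems * 19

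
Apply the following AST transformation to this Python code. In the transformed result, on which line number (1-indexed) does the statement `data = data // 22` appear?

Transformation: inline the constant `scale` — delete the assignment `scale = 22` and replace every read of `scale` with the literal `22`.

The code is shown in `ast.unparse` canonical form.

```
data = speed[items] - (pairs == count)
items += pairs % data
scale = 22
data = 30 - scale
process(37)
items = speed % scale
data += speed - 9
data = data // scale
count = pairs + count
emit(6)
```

Transformed code:
data = speed[items] - (pairs == count)
items += pairs % data
data = 30 - 22
process(37)
items = speed % 22
data += speed - 9
data = data // 22
count = pairs + count
emit(6)

7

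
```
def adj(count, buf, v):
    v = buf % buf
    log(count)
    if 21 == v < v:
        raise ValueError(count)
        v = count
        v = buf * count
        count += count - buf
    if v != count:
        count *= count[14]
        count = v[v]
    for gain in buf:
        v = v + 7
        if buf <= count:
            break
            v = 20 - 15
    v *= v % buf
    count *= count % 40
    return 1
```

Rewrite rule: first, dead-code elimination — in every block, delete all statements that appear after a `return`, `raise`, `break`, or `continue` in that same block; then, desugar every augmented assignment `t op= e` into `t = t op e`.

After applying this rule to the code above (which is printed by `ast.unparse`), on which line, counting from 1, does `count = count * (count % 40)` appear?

14

Transformed code:
def adj(count, buf, v):
    v = buf % buf
    log(count)
    if 21 == v < v:
        raise ValueError(count)
    if v != count:
        count = count * count[14]
        count = v[v]
    for gain in buf:
        v = v + 7
        if buf <= count:
            break
    v = v * (v % buf)
    count = count * (count % 40)
    return 1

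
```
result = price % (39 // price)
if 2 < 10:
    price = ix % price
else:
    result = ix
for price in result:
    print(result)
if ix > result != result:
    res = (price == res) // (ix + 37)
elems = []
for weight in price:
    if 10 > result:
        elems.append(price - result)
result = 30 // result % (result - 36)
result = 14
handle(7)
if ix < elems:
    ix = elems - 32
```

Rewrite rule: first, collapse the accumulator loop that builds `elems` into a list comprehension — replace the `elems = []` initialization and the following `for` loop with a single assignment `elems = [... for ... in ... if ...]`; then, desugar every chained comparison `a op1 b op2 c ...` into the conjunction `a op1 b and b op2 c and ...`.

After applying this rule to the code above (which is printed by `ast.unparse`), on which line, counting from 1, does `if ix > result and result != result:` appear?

8

Transformed code:
result = price % (39 // price)
if 2 < 10:
    price = ix % price
else:
    result = ix
for price in result:
    print(result)
if ix > result and result != result:
    res = (price == res) // (ix + 37)
elems = [price - result for weight in price if 10 > result]
result = 30 // result % (result - 36)
result = 14
handle(7)
if ix < elems:
    ix = elems - 32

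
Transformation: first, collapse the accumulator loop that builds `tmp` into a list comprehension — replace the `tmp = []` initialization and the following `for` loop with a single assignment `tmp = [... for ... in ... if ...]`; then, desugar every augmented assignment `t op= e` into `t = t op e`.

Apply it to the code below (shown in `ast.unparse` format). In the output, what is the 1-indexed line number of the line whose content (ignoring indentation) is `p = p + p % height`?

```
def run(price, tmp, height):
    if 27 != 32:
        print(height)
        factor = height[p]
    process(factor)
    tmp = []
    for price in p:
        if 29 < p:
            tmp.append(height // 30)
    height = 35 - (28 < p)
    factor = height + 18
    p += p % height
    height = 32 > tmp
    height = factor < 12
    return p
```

Transformed code:
def run(price, tmp, height):
    if 27 != 32:
        print(height)
        factor = height[p]
    process(factor)
    tmp = [height // 30 for price in p if 29 < p]
    height = 35 - (28 < p)
    factor = height + 18
    p = p + p % height
    height = 32 > tmp
    height = factor < 12
    return p

9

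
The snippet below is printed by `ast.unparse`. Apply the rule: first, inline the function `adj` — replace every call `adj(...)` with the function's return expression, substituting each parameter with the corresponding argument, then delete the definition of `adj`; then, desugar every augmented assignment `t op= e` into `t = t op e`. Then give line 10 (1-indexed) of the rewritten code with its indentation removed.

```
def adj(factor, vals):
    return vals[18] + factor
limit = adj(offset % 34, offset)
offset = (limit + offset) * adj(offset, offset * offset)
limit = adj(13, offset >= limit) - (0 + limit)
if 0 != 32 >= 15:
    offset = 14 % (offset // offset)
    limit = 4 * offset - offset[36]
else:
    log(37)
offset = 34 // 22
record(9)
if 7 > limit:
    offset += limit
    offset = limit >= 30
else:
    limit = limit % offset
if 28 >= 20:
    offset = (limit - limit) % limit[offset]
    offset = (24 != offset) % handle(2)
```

Transformed code:
limit = offset[18] + offset % 34
offset = (limit + offset) * ((offset * offset)[18] + offset)
limit = (offset >= limit)[18] + 13 - (0 + limit)
if 0 != 32 >= 15:
    offset = 14 % (offset // offset)
    limit = 4 * offset - offset[36]
else:
    log(37)
offset = 34 // 22
record(9)
if 7 > limit:
    offset = offset + limit
    offset = limit >= 30
else:
    limit = limit % offset
if 28 >= 20:
    offset = (limit - limit) % limit[offset]
    offset = (24 != offset) % handle(2)

record(9)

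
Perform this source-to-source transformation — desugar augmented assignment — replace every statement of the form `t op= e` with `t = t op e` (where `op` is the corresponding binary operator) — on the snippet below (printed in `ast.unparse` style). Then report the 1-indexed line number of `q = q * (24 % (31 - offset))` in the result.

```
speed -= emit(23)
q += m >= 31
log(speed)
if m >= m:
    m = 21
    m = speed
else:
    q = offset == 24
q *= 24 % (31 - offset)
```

Transformed code:
speed = speed - emit(23)
q = q + (m >= 31)
log(speed)
if m >= m:
    m = 21
    m = speed
else:
    q = offset == 24
q = q * (24 % (31 - offset))

9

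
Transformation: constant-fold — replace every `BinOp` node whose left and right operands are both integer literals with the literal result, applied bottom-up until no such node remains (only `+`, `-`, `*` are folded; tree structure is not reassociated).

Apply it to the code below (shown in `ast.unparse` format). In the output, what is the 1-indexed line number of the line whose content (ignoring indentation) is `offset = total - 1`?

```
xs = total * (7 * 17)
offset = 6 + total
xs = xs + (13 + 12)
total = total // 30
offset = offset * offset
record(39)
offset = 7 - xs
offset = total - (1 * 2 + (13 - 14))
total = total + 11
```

Transformed code:
xs = total * 119
offset = 6 + total
xs = xs + 25
total = total // 30
offset = offset * offset
record(39)
offset = 7 - xs
offset = total - 1
total = total + 11

8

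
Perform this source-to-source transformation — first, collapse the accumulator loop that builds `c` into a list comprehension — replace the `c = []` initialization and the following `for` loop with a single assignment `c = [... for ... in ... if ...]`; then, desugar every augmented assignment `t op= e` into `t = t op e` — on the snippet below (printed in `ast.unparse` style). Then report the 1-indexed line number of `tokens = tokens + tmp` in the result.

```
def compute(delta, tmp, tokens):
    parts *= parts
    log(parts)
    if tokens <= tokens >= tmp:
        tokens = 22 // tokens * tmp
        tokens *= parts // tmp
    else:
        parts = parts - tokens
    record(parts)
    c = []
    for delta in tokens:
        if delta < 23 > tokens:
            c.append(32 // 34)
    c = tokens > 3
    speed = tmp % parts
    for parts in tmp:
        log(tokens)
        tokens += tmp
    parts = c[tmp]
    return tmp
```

Transformed code:
def compute(delta, tmp, tokens):
    parts = parts * parts
    log(parts)
    if tokens <= tokens >= tmp:
        tokens = 22 // tokens * tmp
        tokens = tokens * (parts // tmp)
    else:
        parts = parts - tokens
    record(parts)
    c = [32 // 34 for delta in tokens if delta < 23 > tokens]
    c = tokens > 3
    speed = tmp % parts
    for parts in tmp:
        log(tokens)
        tokens = tokens + tmp
    parts = c[tmp]
    return tmp

15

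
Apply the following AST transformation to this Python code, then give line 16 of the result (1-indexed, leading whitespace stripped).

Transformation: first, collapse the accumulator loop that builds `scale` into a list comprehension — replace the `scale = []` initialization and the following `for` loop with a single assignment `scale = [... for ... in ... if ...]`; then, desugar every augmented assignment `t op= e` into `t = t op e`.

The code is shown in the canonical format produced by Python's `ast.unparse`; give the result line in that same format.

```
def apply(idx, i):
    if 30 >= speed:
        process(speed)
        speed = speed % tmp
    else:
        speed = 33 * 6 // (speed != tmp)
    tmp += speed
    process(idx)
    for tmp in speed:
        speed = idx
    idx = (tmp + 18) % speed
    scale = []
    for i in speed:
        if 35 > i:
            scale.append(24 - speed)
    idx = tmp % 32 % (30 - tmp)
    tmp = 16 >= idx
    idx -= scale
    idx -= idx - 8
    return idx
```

idx = idx - (idx - 8)

Transformed code:
def apply(idx, i):
    if 30 >= speed:
        process(speed)
        speed = speed % tmp
    else:
        speed = 33 * 6 // (speed != tmp)
    tmp = tmp + speed
    process(idx)
    for tmp in speed:
        speed = idx
    idx = (tmp + 18) % speed
    scale = [24 - speed for i in speed if 35 > i]
    idx = tmp % 32 % (30 - tmp)
    tmp = 16 >= idx
    idx = idx - scale
    idx = idx - (idx - 8)
    return idx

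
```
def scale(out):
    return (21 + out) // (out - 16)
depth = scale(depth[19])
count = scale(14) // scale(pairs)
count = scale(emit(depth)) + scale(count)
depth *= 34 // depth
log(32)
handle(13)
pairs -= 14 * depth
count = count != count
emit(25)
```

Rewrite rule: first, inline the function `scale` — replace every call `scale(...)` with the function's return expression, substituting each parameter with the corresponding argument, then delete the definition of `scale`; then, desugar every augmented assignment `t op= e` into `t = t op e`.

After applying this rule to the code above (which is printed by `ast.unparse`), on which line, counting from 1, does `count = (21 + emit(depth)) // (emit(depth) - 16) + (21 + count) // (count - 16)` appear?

3

Transformed code:
depth = (21 + depth[19]) // (depth[19] - 16)
count = (21 + 14) // (14 - 16) // ((21 + pairs) // (pairs - 16))
count = (21 + emit(depth)) // (emit(depth) - 16) + (21 + count) // (count - 16)
depth = depth * (34 // depth)
log(32)
handle(13)
pairs = pairs - 14 * depth
count = count != count
emit(25)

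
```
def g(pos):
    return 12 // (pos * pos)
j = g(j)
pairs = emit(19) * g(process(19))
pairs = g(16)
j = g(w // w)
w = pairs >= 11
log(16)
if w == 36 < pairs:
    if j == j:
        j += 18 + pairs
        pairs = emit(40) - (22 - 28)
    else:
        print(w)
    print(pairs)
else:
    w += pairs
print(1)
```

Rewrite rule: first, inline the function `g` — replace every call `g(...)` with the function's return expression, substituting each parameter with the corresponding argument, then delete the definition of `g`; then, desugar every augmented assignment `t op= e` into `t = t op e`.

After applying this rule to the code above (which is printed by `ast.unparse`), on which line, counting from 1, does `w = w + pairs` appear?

15

Transformed code:
j = 12 // (j * j)
pairs = emit(19) * (12 // (process(19) * process(19)))
pairs = 12 // (16 * 16)
j = 12 // (w // w * (w // w))
w = pairs >= 11
log(16)
if w == 36 < pairs:
    if j == j:
        j = j + (18 + pairs)
        pairs = emit(40) - (22 - 28)
    else:
        print(w)
    print(pairs)
else:
    w = w + pairs
print(1)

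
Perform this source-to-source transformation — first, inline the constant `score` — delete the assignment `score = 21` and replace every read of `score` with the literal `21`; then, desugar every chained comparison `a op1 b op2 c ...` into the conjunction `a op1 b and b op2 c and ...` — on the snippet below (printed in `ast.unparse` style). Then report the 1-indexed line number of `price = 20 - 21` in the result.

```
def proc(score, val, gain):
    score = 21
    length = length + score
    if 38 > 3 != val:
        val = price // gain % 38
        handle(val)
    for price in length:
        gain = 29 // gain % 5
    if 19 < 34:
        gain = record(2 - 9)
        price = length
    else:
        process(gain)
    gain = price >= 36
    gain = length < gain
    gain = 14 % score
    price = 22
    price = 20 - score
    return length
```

17

Transformed code:
def proc(score, val, gain):
    length = length + 21
    if 38 > 3 and 3 != val:
        val = price // gain % 38
        handle(val)
    for price in length:
        gain = 29 // gain % 5
    if 19 < 34:
        gain = record(2 - 9)
        price = length
    else:
        process(gain)
    gain = price >= 36
    gain = length < gain
    gain = 14 % 21
    price = 22
    price = 20 - 21
    return length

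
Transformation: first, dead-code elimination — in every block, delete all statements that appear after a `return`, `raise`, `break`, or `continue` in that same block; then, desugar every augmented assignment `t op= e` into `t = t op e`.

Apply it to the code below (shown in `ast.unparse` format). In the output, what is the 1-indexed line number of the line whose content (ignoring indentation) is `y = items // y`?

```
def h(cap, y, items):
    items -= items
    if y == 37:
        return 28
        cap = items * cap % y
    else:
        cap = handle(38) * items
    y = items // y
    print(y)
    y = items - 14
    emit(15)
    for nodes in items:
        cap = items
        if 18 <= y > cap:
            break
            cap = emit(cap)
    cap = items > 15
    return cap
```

Transformed code:
def h(cap, y, items):
    items = items - items
    if y == 37:
        return 28
    else:
        cap = handle(38) * items
    y = items // y
    print(y)
    y = items - 14
    emit(15)
    for nodes in items:
        cap = items
        if 18 <= y > cap:
            break
    cap = items > 15
    return cap

7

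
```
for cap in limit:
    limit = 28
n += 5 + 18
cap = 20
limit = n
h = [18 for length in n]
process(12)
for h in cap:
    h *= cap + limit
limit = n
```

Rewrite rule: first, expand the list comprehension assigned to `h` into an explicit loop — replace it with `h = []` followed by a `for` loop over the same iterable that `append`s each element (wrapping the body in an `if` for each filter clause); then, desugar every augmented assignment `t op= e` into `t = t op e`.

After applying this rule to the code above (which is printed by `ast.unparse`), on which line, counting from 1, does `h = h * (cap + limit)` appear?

Transformed code:
for cap in limit:
    limit = 28
n = n + (5 + 18)
cap = 20
limit = n
h = []
for length in n:
    h.append(18)
process(12)
for h in cap:
    h = h * (cap + limit)
limit = n

11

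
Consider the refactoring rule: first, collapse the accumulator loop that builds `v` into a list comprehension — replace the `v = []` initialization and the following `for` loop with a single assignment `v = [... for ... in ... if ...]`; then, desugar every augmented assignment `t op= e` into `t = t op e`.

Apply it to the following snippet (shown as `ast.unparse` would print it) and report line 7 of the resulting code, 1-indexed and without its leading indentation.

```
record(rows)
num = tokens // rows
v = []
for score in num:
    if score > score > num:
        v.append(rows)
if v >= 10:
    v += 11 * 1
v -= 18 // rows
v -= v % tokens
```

v = v - v % tokens

Transformed code:
record(rows)
num = tokens // rows
v = [rows for score in num if score > score > num]
if v >= 10:
    v = v + 11 * 1
v = v - 18 // rows
v = v - v % tokens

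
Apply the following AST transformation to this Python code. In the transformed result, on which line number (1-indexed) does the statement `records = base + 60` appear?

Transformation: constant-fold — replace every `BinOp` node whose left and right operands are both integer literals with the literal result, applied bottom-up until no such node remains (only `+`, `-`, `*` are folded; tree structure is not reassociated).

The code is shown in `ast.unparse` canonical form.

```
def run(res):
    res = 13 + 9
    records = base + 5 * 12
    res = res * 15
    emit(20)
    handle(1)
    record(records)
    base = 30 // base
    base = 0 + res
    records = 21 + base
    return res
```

3

Transformed code:
def run(res):
    res = 22
    records = base + 60
    res = res * 15
    emit(20)
    handle(1)
    record(records)
    base = 30 // base
    base = 0 + res
    records = 21 + base
    return res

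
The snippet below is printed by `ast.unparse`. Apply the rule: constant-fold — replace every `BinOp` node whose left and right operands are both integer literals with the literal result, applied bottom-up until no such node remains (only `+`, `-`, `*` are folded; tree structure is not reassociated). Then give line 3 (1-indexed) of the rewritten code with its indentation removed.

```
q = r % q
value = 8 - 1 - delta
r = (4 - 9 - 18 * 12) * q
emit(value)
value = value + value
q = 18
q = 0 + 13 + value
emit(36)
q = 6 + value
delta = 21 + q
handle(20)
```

r = -221 * q

Transformed code:
q = r % q
value = 7 - delta
r = -221 * q
emit(value)
value = value + value
q = 18
q = 13 + value
emit(36)
q = 6 + value
delta = 21 + q
handle(20)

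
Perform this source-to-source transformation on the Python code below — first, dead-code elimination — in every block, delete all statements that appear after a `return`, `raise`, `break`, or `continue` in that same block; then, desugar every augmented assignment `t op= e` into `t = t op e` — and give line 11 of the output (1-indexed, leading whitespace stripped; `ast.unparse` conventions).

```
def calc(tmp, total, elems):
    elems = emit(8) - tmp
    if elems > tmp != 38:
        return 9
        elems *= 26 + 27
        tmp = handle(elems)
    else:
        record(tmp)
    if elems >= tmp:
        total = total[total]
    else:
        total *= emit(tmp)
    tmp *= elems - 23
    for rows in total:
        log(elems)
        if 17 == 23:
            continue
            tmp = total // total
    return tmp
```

Transformed code:
def calc(tmp, total, elems):
    elems = emit(8) - tmp
    if elems > tmp != 38:
        return 9
    else:
        record(tmp)
    if elems >= tmp:
        total = total[total]
    else:
        total = total * emit(tmp)
    tmp = tmp * (elems - 23)
    for rows in total:
        log(elems)
        if 17 == 23:
            continue
    return tmp

tmp = tmp * (elems - 23)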